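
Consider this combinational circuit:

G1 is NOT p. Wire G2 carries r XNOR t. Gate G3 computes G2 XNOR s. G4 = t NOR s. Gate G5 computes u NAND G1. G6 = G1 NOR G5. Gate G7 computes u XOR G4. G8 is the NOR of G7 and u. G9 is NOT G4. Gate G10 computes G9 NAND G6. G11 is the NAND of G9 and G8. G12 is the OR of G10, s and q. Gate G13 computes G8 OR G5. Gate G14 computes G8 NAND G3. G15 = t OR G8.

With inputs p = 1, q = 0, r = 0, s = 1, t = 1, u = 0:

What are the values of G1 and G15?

G1 = NOT p = NOT 1 = 0
G4 = t NOR s = 1 NOR 1 = 0
G7 = u XOR G4 = 0 XOR 0 = 0
G8 = G7 NOR u = 0 NOR 0 = 1
G15 = t OR G8 = 1 OR 1 = 1

G1 = 0; G15 = 1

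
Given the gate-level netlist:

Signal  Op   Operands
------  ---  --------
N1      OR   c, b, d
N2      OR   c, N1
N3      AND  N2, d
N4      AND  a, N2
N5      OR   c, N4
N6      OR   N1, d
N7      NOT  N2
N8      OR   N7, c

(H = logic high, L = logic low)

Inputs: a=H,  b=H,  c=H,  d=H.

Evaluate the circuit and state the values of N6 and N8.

N1 = c OR b OR d = H OR H OR H = H
N2 = c OR N1 = H OR H = H
N6 = N1 OR d = H OR H = H
N7 = NOT N2 = NOT H = L
N8 = N7 OR c = L OR H = H

N6 = H, N8 = H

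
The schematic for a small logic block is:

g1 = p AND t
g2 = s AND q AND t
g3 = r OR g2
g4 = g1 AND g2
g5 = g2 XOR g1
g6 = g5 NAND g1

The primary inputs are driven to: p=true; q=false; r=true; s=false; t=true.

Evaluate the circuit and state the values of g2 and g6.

g1 = p AND t = true AND true = true
g2 = s AND q AND t = false AND false AND true = false
g5 = g2 XOR g1 = false XOR true = true
g6 = g5 NAND g1 = true NAND true = false

g2 = false; g6 = false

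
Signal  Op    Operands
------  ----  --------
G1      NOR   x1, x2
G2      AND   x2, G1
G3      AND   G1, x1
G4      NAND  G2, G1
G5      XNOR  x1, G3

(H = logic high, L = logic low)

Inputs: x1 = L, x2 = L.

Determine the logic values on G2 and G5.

G1 = x1 NOR x2 = L NOR L = H
G2 = x2 AND G1 = L AND H = L
G3 = G1 AND x1 = H AND L = L
G5 = x1 XNOR G3 = L XNOR L = H

G2 = L, G5 = H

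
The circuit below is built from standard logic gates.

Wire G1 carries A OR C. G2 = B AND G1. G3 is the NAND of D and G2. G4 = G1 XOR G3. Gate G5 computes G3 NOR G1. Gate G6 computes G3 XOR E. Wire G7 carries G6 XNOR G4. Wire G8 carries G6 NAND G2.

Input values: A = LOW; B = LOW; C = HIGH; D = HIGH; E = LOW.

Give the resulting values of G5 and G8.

G5 = LOW; G8 = HIGH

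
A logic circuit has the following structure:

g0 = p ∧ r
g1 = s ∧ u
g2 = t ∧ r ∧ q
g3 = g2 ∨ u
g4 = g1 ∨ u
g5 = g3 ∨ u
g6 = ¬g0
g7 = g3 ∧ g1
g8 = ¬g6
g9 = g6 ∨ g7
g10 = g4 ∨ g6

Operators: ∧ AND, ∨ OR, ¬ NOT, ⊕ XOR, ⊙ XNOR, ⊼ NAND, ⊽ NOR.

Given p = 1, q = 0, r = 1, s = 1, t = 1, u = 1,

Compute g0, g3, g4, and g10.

g0 = 1; g3 = 1; g4 = 1; g10 = 1

g0 = p AND r = 1 AND 1 = 1
g1 = s AND u = 1 AND 1 = 1
g2 = t AND r AND q = 1 AND 1 AND 0 = 0
g3 = g2 OR u = 0 OR 1 = 1
g4 = g1 OR u = 1 OR 1 = 1
g6 = NOT g0 = NOT 1 = 0
g10 = g4 OR g6 = 1 OR 0 = 1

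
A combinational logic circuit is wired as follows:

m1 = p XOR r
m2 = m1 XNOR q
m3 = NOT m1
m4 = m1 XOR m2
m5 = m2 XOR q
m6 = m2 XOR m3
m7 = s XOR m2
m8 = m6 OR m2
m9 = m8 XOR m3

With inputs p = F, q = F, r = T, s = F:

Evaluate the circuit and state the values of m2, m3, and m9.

m2 = F  m3 = F  m9 = F

m1 = p XOR r = F XOR T = T
m2 = m1 XNOR q = T XNOR F = F
m3 = NOT m1 = NOT T = F
m6 = m2 XOR m3 = F XOR F = F
m8 = m6 OR m2 = F OR F = F
m9 = m8 XOR m3 = F XOR F = F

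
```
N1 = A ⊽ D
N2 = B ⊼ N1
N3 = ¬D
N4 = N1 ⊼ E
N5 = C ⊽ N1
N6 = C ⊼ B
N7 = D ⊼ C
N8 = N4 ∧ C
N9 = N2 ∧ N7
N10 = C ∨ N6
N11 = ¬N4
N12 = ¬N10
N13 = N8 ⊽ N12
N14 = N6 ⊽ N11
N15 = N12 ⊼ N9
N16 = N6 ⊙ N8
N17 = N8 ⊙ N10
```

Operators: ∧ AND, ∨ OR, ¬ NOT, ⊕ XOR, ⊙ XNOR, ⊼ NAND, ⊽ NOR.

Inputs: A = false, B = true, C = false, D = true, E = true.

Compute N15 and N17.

N1 = A NOR D = false NOR true = false
N2 = B NAND N1 = true NAND false = true
N4 = N1 NAND E = false NAND true = true
N6 = C NAND B = false NAND true = true
N7 = D NAND C = true NAND false = true
N8 = N4 AND C = true AND false = false
N9 = N2 AND N7 = true AND true = true
N10 = C OR N6 = false OR true = true
N12 = NOT N10 = NOT true = false
N15 = N12 NAND N9 = false NAND true = true
N17 = N8 XNOR N10 = false XNOR true = false

N15 = true, N17 = false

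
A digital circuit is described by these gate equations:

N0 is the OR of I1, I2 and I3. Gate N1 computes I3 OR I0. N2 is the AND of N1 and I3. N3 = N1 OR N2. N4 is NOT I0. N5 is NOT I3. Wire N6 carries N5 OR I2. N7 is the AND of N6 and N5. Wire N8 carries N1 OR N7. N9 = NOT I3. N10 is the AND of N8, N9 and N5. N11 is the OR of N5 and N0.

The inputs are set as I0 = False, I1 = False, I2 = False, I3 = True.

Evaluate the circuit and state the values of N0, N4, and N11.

N0 = True  N4 = True  N11 = True

N0 = I1 OR I2 OR I3 = False OR False OR True = True
N4 = NOT I0 = NOT False = True
N5 = NOT I3 = NOT True = False
N11 = N5 OR N0 = False OR True = True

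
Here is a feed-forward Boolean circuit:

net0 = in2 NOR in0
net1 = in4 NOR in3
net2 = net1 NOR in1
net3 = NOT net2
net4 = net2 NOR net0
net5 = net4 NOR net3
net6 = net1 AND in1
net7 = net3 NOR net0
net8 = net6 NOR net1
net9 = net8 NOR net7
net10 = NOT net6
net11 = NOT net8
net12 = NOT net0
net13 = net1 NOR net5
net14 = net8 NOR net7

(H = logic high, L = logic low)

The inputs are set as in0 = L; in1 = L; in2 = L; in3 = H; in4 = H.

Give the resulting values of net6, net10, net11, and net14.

net0 = in2 NOR in0 = L NOR L = H
net1 = in4 NOR in3 = H NOR H = L
net2 = net1 NOR in1 = L NOR L = H
net3 = NOT net2 = NOT H = L
net6 = net1 AND in1 = L AND L = L
net7 = net3 NOR net0 = L NOR H = L
net8 = net6 NOR net1 = L NOR L = H
net10 = NOT net6 = NOT L = H
net11 = NOT net8 = NOT H = L
net14 = net8 NOR net7 = H NOR L = L

net6 = L  net10 = H  net11 = L  net14 = L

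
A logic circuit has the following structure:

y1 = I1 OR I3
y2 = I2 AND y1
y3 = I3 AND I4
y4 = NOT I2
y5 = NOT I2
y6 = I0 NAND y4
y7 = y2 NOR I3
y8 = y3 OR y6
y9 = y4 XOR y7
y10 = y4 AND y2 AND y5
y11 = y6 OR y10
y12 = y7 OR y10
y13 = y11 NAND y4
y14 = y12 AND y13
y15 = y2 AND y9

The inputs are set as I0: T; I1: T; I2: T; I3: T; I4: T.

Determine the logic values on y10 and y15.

y1 = I1 OR I3 = T OR T = T
y2 = I2 AND y1 = T AND T = T
y4 = NOT I2 = NOT T = F
y5 = NOT I2 = NOT T = F
y7 = y2 NOR I3 = T NOR T = F
y9 = y4 XOR y7 = F XOR F = F
y10 = y4 AND y2 AND y5 = F AND T AND F = F
y15 = y2 AND y9 = T AND F = F

y10 = F; y15 = F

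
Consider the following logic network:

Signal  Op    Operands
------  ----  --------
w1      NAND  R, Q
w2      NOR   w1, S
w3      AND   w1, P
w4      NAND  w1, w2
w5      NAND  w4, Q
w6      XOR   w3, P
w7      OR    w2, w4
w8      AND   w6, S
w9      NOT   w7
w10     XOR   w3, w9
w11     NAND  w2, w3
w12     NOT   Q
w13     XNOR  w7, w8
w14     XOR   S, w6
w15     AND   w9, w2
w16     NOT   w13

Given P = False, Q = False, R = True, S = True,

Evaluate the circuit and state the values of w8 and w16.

w8 = False, w16 = True

w1 = R NAND Q = True NAND False = True
w2 = w1 NOR S = True NOR True = False
w3 = w1 AND P = True AND False = False
w4 = w1 NAND w2 = True NAND False = True
w6 = w3 XOR P = False XOR False = False
w7 = w2 OR w4 = False OR True = True
w8 = w6 AND S = False AND True = False
w13 = w7 XNOR w8 = True XNOR False = False
w16 = NOT w13 = NOT False = True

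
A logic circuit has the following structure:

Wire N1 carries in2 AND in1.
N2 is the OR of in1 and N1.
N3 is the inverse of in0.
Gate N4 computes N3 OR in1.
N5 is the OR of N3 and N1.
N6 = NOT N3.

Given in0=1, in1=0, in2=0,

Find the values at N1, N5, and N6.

N1 = in2 AND in1 = 0 AND 0 = 0
N3 = NOT in0 = NOT 1 = 0
N5 = N3 OR N1 = 0 OR 0 = 0
N6 = NOT N3 = NOT 0 = 1

N1 = 0, N5 = 0, N6 = 1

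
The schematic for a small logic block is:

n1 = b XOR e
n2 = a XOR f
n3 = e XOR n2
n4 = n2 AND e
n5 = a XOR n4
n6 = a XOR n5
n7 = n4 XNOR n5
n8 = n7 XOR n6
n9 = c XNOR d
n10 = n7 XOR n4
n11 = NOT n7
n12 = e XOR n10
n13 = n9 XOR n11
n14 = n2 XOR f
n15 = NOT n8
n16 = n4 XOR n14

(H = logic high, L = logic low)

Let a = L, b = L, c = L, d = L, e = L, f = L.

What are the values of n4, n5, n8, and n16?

n2 = a XOR f = L XOR L = L
n4 = n2 AND e = L AND L = L
n5 = a XOR n4 = L XOR L = L
n6 = a XOR n5 = L XOR L = L
n7 = n4 XNOR n5 = L XNOR L = H
n8 = n7 XOR n6 = H XOR L = H
n14 = n2 XOR f = L XOR L = L
n16 = n4 XOR n14 = L XOR L = L

n4 = L, n5 = L, n8 = H, n16 = L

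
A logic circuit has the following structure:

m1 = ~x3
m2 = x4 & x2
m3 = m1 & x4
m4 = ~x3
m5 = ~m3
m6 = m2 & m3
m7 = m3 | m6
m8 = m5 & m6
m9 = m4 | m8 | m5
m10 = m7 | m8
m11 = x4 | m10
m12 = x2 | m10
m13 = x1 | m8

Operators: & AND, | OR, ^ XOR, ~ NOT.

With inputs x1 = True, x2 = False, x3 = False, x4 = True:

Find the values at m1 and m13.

m1 = NOT x3 = NOT False = True
m2 = x4 AND x2 = True AND False = False
m3 = m1 AND x4 = True AND True = True
m5 = NOT m3 = NOT True = False
m6 = m2 AND m3 = False AND True = False
m8 = m5 AND m6 = False AND False = False
m13 = x1 OR m8 = True OR False = True

m1 = True, m13 = True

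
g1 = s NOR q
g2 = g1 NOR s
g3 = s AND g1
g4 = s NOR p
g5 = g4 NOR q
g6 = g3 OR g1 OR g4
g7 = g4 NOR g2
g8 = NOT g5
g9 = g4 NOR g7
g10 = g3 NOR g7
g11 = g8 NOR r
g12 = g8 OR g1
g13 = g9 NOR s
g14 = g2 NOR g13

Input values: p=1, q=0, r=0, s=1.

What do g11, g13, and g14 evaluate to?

g1 = s NOR q = 1 NOR 0 = 0
g2 = g1 NOR s = 0 NOR 1 = 0
g4 = s NOR p = 1 NOR 1 = 0
g5 = g4 NOR q = 0 NOR 0 = 1
g7 = g4 NOR g2 = 0 NOR 0 = 1
g8 = NOT g5 = NOT 1 = 0
g9 = g4 NOR g7 = 0 NOR 1 = 0
g11 = g8 NOR r = 0 NOR 0 = 1
g13 = g9 NOR s = 0 NOR 1 = 0
g14 = g2 NOR g13 = 0 NOR 0 = 1

g11 = 1, g13 = 0, g14 = 1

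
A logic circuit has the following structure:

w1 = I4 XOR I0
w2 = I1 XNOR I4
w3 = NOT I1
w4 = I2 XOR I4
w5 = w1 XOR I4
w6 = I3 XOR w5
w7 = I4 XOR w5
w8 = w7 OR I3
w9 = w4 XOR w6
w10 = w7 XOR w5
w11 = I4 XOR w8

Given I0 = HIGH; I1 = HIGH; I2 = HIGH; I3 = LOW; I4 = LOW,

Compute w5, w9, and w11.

w1 = I4 XOR I0 = LOW XOR HIGH = HIGH
w4 = I2 XOR I4 = HIGH XOR LOW = HIGH
w5 = w1 XOR I4 = HIGH XOR LOW = HIGH
w6 = I3 XOR w5 = LOW XOR HIGH = HIGH
w7 = I4 XOR w5 = LOW XOR HIGH = HIGH
w8 = w7 OR I3 = HIGH OR LOW = HIGH
w9 = w4 XOR w6 = HIGH XOR HIGH = LOW
w11 = I4 XOR w8 = LOW XOR HIGH = HIGH

w5 = HIGH  w9 = LOW  w11 = HIGH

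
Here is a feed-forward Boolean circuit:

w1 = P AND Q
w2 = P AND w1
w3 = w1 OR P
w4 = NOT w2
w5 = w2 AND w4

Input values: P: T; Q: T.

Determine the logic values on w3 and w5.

w3 = T, w5 = F

w1 = P AND Q = T AND T = T
w2 = P AND w1 = T AND T = T
w3 = w1 OR P = T OR T = T
w4 = NOT w2 = NOT T = F
w5 = w2 AND w4 = T AND F = F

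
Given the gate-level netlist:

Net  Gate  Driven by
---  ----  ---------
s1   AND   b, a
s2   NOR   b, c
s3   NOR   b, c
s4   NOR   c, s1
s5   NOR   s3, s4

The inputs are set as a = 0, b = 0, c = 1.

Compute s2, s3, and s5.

s2 = 0, s3 = 0, s5 = 1

s1 = b AND a = 0 AND 0 = 0
s2 = b NOR c = 0 NOR 1 = 0
s3 = b NOR c = 0 NOR 1 = 0
s4 = c NOR s1 = 1 NOR 0 = 0
s5 = s3 NOR s4 = 0 NOR 0 = 1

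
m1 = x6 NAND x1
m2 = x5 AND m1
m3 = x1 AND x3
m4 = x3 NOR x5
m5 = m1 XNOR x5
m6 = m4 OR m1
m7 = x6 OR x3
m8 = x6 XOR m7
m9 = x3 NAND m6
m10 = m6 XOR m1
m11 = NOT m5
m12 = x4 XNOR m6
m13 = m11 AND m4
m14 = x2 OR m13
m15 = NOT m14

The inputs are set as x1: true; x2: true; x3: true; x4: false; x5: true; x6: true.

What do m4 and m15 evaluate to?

m4 = false, m15 = false

m1 = x6 NAND x1 = true NAND true = false
m4 = x3 NOR x5 = true NOR true = false
m5 = m1 XNOR x5 = false XNOR true = false
m11 = NOT m5 = NOT false = true
m13 = m11 AND m4 = true AND false = false
m14 = x2 OR m13 = true OR false = true
m15 = NOT m14 = NOT true = false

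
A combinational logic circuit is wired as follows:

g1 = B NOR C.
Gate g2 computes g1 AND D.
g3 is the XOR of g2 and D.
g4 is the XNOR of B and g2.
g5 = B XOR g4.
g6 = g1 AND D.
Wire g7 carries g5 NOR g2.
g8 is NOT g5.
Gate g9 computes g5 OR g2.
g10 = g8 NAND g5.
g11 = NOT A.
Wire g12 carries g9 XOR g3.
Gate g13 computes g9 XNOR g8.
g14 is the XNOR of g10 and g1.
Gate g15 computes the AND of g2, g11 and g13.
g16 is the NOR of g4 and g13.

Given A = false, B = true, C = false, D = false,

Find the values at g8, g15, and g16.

g8 = false; g15 = false; g16 = true

g1 = B NOR C = true NOR false = false
g2 = g1 AND D = false AND false = false
g4 = B XNOR g2 = true XNOR false = false
g5 = B XOR g4 = true XOR false = true
g8 = NOT g5 = NOT true = false
g9 = g5 OR g2 = true OR false = true
g11 = NOT A = NOT false = true
g13 = g9 XNOR g8 = true XNOR false = false
g15 = g2 AND g11 AND g13 = false AND true AND false = false
g16 = g4 NOR g13 = false NOR false = true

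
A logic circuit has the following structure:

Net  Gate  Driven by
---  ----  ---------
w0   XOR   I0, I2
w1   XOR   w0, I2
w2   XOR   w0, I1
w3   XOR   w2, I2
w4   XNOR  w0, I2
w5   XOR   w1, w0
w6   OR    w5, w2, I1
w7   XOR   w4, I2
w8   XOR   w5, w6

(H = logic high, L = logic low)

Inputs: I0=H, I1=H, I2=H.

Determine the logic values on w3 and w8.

w0 = I0 XOR I2 = H XOR H = L
w1 = w0 XOR I2 = L XOR H = H
w2 = w0 XOR I1 = L XOR H = H
w3 = w2 XOR I2 = H XOR H = L
w5 = w1 XOR w0 = H XOR L = H
w6 = w5 OR w2 OR I1 = H OR H OR H = H
w8 = w5 XOR w6 = H XOR H = L

w3 = L; w8 = L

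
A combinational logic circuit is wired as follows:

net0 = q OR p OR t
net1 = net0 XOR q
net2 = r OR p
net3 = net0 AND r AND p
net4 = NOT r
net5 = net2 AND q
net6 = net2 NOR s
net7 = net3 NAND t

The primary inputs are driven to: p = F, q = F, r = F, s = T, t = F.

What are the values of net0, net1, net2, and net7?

net0 = F  net1 = F  net2 = F  net7 = T

net0 = q OR p OR t = F OR F OR F = F
net1 = net0 XOR q = F XOR F = F
net2 = r OR p = F OR F = F
net3 = net0 AND r AND p = F AND F AND F = F
net7 = net3 NAND t = F NAND F = T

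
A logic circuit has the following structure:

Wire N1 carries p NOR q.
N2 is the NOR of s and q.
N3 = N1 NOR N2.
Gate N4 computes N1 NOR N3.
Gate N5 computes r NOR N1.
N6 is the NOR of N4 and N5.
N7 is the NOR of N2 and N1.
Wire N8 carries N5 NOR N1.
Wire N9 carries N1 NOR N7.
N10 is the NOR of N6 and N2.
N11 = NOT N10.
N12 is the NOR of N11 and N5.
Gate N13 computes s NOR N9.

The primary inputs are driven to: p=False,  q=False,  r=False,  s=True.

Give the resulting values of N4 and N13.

N1 = p NOR q = False NOR False = True
N2 = s NOR q = True NOR False = False
N3 = N1 NOR N2 = True NOR False = False
N4 = N1 NOR N3 = True NOR False = False
N7 = N2 NOR N1 = False NOR True = False
N9 = N1 NOR N7 = True NOR False = False
N13 = s NOR N9 = True NOR False = False

N4 = False, N13 = False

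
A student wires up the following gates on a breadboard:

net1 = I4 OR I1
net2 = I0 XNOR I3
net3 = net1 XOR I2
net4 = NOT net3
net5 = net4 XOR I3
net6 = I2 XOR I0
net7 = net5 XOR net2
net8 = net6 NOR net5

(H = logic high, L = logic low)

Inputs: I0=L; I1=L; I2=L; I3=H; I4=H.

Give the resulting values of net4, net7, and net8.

net4 = L; net7 = H; net8 = L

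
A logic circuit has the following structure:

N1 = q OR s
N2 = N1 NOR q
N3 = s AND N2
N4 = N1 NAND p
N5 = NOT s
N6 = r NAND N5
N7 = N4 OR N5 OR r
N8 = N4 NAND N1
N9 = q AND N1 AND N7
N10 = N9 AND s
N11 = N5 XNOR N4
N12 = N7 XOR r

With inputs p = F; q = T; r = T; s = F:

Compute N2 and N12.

N1 = q OR s = T OR F = T
N2 = N1 NOR q = T NOR T = F
N4 = N1 NAND p = T NAND F = T
N5 = NOT s = NOT F = T
N7 = N4 OR N5 OR r = T OR T OR T = T
N12 = N7 XOR r = T XOR T = F

N2 = F, N12 = F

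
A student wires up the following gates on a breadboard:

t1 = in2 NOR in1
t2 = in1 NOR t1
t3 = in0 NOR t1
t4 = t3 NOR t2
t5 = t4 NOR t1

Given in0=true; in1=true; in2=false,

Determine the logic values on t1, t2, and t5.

t1 = false  t2 = false  t5 = false

t1 = in2 NOR in1 = false NOR true = false
t2 = in1 NOR t1 = true NOR false = false
t3 = in0 NOR t1 = true NOR false = false
t4 = t3 NOR t2 = false NOR false = true
t5 = t4 NOR t1 = true NOR false = false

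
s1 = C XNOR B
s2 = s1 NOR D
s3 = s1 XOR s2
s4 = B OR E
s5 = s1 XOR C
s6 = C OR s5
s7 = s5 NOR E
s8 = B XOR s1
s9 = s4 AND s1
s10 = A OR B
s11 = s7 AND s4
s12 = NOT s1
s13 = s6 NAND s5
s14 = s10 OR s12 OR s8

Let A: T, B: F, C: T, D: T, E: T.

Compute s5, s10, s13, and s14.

s1 = C XNOR B = T XNOR F = F
s5 = s1 XOR C = F XOR T = T
s6 = C OR s5 = T OR T = T
s8 = B XOR s1 = F XOR F = F
s10 = A OR B = T OR F = T
s12 = NOT s1 = NOT F = T
s13 = s6 NAND s5 = T NAND T = F
s14 = s10 OR s12 OR s8 = T OR T OR F = T

s5 = T; s10 = T; s13 = F; s14 = T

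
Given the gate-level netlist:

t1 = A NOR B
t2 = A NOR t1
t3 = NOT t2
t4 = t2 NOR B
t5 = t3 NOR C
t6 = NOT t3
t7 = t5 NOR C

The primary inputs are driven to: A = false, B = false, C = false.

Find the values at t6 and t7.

t6 = false  t7 = true

t1 = A NOR B = false NOR false = true
t2 = A NOR t1 = false NOR true = false
t3 = NOT t2 = NOT false = true
t5 = t3 NOR C = true NOR false = false
t6 = NOT t3 = NOT true = false
t7 = t5 NOR C = false NOR false = true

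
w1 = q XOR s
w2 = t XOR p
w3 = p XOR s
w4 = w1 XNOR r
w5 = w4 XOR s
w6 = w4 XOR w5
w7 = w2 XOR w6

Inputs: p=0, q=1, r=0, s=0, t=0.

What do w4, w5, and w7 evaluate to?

w4 = 0  w5 = 0  w7 = 0

w1 = q XOR s = 1 XOR 0 = 1
w2 = t XOR p = 0 XOR 0 = 0
w4 = w1 XNOR r = 1 XNOR 0 = 0
w5 = w4 XOR s = 0 XOR 0 = 0
w6 = w4 XOR w5 = 0 XOR 0 = 0
w7 = w2 XOR w6 = 0 XOR 0 = 0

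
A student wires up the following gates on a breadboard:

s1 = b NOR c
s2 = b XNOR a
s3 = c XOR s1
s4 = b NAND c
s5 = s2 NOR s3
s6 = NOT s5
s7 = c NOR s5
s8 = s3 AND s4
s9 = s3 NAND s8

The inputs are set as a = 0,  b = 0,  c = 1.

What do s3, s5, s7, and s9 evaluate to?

s1 = b NOR c = 0 NOR 1 = 0
s2 = b XNOR a = 0 XNOR 0 = 1
s3 = c XOR s1 = 1 XOR 0 = 1
s4 = b NAND c = 0 NAND 1 = 1
s5 = s2 NOR s3 = 1 NOR 1 = 0
s7 = c NOR s5 = 1 NOR 0 = 0
s8 = s3 AND s4 = 1 AND 1 = 1
s9 = s3 NAND s8 = 1 NAND 1 = 0

s3 = 1, s5 = 0, s7 = 0, s9 = 0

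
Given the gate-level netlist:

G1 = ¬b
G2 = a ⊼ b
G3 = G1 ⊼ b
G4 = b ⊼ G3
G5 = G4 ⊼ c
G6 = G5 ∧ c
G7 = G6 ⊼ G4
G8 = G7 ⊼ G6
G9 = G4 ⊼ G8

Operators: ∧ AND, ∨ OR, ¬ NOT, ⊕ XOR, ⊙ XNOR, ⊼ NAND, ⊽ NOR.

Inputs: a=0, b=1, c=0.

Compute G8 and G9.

G1 = NOT b = NOT 1 = 0
G3 = G1 NAND b = 0 NAND 1 = 1
G4 = b NAND G3 = 1 NAND 1 = 0
G5 = G4 NAND c = 0 NAND 0 = 1
G6 = G5 AND c = 1 AND 0 = 0
G7 = G6 NAND G4 = 0 NAND 0 = 1
G8 = G7 NAND G6 = 1 NAND 0 = 1
G9 = G4 NAND G8 = 0 NAND 1 = 1

G8 = 1, G9 = 1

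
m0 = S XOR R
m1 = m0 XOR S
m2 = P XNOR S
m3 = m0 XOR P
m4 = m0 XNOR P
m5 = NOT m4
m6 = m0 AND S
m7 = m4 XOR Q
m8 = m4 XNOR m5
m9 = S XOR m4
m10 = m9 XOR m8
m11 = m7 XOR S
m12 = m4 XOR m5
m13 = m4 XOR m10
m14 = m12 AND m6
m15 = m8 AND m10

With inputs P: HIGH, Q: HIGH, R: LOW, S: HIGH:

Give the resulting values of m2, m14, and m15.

m0 = S XOR R = HIGH XOR LOW = HIGH
m2 = P XNOR S = HIGH XNOR HIGH = HIGH
m4 = m0 XNOR P = HIGH XNOR HIGH = HIGH
m5 = NOT m4 = NOT HIGH = LOW
m6 = m0 AND S = HIGH AND HIGH = HIGH
m8 = m4 XNOR m5 = HIGH XNOR LOW = LOW
m9 = S XOR m4 = HIGH XOR HIGH = LOW
m10 = m9 XOR m8 = LOW XOR LOW = LOW
m12 = m4 XOR m5 = HIGH XOR LOW = HIGH
m14 = m12 AND m6 = HIGH AND HIGH = HIGH
m15 = m8 AND m10 = LOW AND LOW = LOW

m2 = HIGH, m14 = HIGH, m15 = LOW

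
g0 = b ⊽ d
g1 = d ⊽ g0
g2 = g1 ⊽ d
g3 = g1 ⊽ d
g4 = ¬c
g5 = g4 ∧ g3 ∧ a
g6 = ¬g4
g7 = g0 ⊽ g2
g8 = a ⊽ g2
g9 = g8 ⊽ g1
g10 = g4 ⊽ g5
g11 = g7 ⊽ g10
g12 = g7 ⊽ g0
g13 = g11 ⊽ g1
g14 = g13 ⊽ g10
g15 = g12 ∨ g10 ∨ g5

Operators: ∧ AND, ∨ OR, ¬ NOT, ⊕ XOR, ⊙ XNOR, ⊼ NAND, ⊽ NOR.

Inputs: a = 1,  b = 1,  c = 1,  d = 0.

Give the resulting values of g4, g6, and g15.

g4 = 0, g6 = 1, g15 = 1

g0 = b NOR d = 1 NOR 0 = 0
g1 = d NOR g0 = 0 NOR 0 = 1
g2 = g1 NOR d = 1 NOR 0 = 0
g3 = g1 NOR d = 1 NOR 0 = 0
g4 = NOT c = NOT 1 = 0
g5 = g4 AND g3 AND a = 0 AND 0 AND 1 = 0
g6 = NOT g4 = NOT 0 = 1
g7 = g0 NOR g2 = 0 NOR 0 = 1
g10 = g4 NOR g5 = 0 NOR 0 = 1
g12 = g7 NOR g0 = 1 NOR 0 = 0
g15 = g12 OR g10 OR g5 = 0 OR 1 OR 0 = 1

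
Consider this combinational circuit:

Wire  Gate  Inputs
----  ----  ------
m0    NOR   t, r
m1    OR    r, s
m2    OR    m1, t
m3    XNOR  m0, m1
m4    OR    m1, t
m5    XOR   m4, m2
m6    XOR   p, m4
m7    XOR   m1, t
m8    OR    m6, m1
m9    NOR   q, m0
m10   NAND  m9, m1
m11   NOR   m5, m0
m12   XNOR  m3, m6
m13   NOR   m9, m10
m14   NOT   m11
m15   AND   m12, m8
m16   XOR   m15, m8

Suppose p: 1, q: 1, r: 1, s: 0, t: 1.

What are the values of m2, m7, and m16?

m2 = 1; m7 = 0; m16 = 0

m0 = t NOR r = 1 NOR 1 = 0
m1 = r OR s = 1 OR 0 = 1
m2 = m1 OR t = 1 OR 1 = 1
m3 = m0 XNOR m1 = 0 XNOR 1 = 0
m4 = m1 OR t = 1 OR 1 = 1
m6 = p XOR m4 = 1 XOR 1 = 0
m7 = m1 XOR t = 1 XOR 1 = 0
m8 = m6 OR m1 = 0 OR 1 = 1
m12 = m3 XNOR m6 = 0 XNOR 0 = 1
m15 = m12 AND m8 = 1 AND 1 = 1
m16 = m15 XOR m8 = 1 XOR 1 = 0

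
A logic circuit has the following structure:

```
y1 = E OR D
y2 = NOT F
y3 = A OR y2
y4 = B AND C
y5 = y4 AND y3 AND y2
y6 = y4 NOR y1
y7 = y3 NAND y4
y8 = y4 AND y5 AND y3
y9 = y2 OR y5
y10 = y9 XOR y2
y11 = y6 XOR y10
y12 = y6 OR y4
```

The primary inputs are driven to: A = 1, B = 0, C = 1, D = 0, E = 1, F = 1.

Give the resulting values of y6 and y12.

y1 = E OR D = 1 OR 0 = 1
y4 = B AND C = 0 AND 1 = 0
y6 = y4 NOR y1 = 0 NOR 1 = 0
y12 = y6 OR y4 = 0 OR 0 = 0

y6 = 0  y12 = 0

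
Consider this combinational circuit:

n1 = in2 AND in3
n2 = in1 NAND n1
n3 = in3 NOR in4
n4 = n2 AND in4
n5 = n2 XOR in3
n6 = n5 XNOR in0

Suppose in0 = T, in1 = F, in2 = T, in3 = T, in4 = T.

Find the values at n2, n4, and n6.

n2 = T, n4 = T, n6 = F

n1 = in2 AND in3 = T AND T = T
n2 = in1 NAND n1 = F NAND T = T
n4 = n2 AND in4 = T AND T = T
n5 = n2 XOR in3 = T XOR T = F
n6 = n5 XNOR in0 = F XNOR T = F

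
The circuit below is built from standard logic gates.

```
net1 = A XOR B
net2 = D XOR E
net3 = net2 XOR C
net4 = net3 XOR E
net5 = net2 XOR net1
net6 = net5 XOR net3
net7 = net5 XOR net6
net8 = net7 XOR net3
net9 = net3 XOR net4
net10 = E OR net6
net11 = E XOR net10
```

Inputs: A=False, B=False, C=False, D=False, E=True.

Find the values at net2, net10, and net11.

net2 = True, net10 = True, net11 = False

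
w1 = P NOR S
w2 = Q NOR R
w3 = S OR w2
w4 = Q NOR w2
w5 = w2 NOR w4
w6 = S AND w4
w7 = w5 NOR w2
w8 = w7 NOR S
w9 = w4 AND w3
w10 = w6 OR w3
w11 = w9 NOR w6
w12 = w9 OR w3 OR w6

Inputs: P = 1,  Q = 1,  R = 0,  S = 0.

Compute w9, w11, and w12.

w9 = 0; w11 = 1; w12 = 0

w2 = Q NOR R = 1 NOR 0 = 0
w3 = S OR w2 = 0 OR 0 = 0
w4 = Q NOR w2 = 1 NOR 0 = 0
w6 = S AND w4 = 0 AND 0 = 0
w9 = w4 AND w3 = 0 AND 0 = 0
w11 = w9 NOR w6 = 0 NOR 0 = 1
w12 = w9 OR w3 OR w6 = 0 OR 0 OR 0 = 0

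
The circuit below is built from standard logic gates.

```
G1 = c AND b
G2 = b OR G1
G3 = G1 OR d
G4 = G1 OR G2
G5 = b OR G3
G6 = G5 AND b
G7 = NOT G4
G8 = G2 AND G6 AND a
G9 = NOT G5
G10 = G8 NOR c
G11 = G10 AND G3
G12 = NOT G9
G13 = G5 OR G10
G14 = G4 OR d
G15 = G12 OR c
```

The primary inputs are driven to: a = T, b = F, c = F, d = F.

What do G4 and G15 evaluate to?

G4 = F, G15 = F

G1 = c AND b = F AND F = F
G2 = b OR G1 = F OR F = F
G3 = G1 OR d = F OR F = F
G4 = G1 OR G2 = F OR F = F
G5 = b OR G3 = F OR F = F
G9 = NOT G5 = NOT F = T
G12 = NOT G9 = NOT T = F
G15 = G12 OR c = F OR F = F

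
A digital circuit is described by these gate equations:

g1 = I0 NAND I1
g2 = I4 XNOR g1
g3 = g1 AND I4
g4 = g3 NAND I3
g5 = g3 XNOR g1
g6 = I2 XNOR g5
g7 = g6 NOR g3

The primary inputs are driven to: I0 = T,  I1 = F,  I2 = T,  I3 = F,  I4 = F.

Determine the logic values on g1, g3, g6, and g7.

g1 = T  g3 = F  g6 = F  g7 = T

g1 = I0 NAND I1 = T NAND F = T
g3 = g1 AND I4 = T AND F = F
g5 = g3 XNOR g1 = F XNOR T = F
g6 = I2 XNOR g5 = T XNOR F = F
g7 = g6 NOR g3 = F NOR F = T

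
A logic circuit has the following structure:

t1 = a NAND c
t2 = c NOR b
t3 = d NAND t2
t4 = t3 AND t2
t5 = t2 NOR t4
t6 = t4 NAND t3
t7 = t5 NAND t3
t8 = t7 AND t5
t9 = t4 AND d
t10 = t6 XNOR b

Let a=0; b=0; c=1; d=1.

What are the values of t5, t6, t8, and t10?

t2 = c NOR b = 1 NOR 0 = 0
t3 = d NAND t2 = 1 NAND 0 = 1
t4 = t3 AND t2 = 1 AND 0 = 0
t5 = t2 NOR t4 = 0 NOR 0 = 1
t6 = t4 NAND t3 = 0 NAND 1 = 1
t7 = t5 NAND t3 = 1 NAND 1 = 0
t8 = t7 AND t5 = 0 AND 1 = 0
t10 = t6 XNOR b = 1 XNOR 0 = 0

t5 = 1, t6 = 1, t8 = 0, t10 = 0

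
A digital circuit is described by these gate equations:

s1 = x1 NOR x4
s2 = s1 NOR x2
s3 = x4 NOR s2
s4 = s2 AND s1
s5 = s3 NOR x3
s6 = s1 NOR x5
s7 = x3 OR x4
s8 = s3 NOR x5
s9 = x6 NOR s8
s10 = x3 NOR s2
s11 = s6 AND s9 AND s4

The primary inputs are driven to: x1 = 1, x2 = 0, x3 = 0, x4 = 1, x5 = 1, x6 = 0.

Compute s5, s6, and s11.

s1 = x1 NOR x4 = 1 NOR 1 = 0
s2 = s1 NOR x2 = 0 NOR 0 = 1
s3 = x4 NOR s2 = 1 NOR 1 = 0
s4 = s2 AND s1 = 1 AND 0 = 0
s5 = s3 NOR x3 = 0 NOR 0 = 1
s6 = s1 NOR x5 = 0 NOR 1 = 0
s8 = s3 NOR x5 = 0 NOR 1 = 0
s9 = x6 NOR s8 = 0 NOR 0 = 1
s11 = s6 AND s9 AND s4 = 0 AND 1 AND 0 = 0

s5 = 1  s6 = 0  s11 = 0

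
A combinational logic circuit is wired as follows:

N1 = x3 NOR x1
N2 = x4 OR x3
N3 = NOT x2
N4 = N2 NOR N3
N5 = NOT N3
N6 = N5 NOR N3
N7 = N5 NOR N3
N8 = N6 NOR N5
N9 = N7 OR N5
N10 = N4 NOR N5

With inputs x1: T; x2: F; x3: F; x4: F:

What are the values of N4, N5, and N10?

N4 = F; N5 = F; N10 = T

N2 = x4 OR x3 = F OR F = F
N3 = NOT x2 = NOT F = T
N4 = N2 NOR N3 = F NOR T = F
N5 = NOT N3 = NOT T = F
N10 = N4 NOR N5 = F NOR F = T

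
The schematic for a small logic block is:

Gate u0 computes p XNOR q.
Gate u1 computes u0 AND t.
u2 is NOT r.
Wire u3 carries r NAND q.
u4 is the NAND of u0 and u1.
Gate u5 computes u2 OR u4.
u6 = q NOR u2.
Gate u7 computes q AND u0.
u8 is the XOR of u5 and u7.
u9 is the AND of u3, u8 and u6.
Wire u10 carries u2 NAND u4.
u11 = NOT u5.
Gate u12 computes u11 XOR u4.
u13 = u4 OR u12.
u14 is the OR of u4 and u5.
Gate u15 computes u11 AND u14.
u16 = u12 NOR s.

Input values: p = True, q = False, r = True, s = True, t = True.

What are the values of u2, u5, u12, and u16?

u2 = False, u5 = True, u12 = True, u16 = False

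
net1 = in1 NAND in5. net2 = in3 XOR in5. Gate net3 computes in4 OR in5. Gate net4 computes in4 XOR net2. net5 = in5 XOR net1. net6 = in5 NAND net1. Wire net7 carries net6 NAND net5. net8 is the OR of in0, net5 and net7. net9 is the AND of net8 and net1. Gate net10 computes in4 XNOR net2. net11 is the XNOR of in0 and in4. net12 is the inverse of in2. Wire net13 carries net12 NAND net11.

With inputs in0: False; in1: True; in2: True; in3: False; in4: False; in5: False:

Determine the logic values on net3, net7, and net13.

net3 = False, net7 = False, net13 = True

net1 = in1 NAND in5 = True NAND False = True
net3 = in4 OR in5 = False OR False = False
net5 = in5 XOR net1 = False XOR True = True
net6 = in5 NAND net1 = False NAND True = True
net7 = net6 NAND net5 = True NAND True = False
net11 = in0 XNOR in4 = False XNOR False = True
net12 = NOT in2 = NOT True = False
net13 = net12 NAND net11 = False NAND True = True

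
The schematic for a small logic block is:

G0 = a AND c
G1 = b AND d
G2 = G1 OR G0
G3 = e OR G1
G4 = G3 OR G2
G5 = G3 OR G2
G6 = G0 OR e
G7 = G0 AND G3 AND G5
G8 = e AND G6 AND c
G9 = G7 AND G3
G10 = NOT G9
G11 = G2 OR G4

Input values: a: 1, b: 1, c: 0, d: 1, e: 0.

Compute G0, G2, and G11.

G0 = a AND c = 1 AND 0 = 0
G1 = b AND d = 1 AND 1 = 1
G2 = G1 OR G0 = 1 OR 0 = 1
G3 = e OR G1 = 0 OR 1 = 1
G4 = G3 OR G2 = 1 OR 1 = 1
G11 = G2 OR G4 = 1 OR 1 = 1

G0 = 0, G2 = 1, G11 = 1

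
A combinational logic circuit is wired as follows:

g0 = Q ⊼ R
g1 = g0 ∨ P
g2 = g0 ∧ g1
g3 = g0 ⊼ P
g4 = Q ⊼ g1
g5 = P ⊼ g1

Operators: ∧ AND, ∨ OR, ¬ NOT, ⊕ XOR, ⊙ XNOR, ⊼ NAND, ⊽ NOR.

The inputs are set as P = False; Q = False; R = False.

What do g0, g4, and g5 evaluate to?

g0 = Q NAND R = False NAND False = True
g1 = g0 OR P = True OR False = True
g4 = Q NAND g1 = False NAND True = True
g5 = P NAND g1 = False NAND True = True

g0 = True  g4 = True  g5 = True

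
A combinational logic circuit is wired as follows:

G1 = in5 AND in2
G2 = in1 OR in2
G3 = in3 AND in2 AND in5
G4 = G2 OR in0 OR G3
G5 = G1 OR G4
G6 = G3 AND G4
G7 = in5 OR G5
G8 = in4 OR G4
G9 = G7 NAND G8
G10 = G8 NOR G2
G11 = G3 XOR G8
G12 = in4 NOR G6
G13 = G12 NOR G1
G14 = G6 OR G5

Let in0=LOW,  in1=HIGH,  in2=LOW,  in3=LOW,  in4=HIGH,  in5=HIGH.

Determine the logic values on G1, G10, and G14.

G1 = LOW; G10 = LOW; G14 = HIGH

G1 = in5 AND in2 = HIGH AND LOW = LOW
G2 = in1 OR in2 = HIGH OR LOW = HIGH
G3 = in3 AND in2 AND in5 = LOW AND LOW AND HIGH = LOW
G4 = G2 OR in0 OR G3 = HIGH OR LOW OR LOW = HIGH
G5 = G1 OR G4 = LOW OR HIGH = HIGH
G6 = G3 AND G4 = LOW AND HIGH = LOW
G8 = in4 OR G4 = HIGH OR HIGH = HIGH
G10 = G8 NOR G2 = HIGH NOR HIGH = LOW
G14 = G6 OR G5 = LOW OR HIGH = HIGH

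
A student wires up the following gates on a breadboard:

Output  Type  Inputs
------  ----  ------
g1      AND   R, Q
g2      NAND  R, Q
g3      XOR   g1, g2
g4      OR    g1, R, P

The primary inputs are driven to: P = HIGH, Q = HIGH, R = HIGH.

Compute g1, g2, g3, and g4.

g1 = R AND Q = HIGH AND HIGH = HIGH
g2 = R NAND Q = HIGH NAND HIGH = LOW
g3 = g1 XOR g2 = HIGH XOR LOW = HIGH
g4 = g1 OR R OR P = HIGH OR HIGH OR HIGH = HIGH

g1 = HIGH, g2 = LOW, g3 = HIGH, g4 = HIGH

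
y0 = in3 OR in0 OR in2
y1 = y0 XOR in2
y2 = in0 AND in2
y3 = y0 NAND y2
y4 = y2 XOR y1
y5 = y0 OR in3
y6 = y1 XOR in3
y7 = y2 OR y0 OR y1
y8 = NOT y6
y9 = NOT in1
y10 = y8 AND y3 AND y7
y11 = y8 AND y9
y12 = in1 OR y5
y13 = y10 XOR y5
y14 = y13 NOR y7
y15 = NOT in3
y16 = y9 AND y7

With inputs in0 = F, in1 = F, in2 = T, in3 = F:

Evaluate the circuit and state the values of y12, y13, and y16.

y0 = in3 OR in0 OR in2 = F OR F OR T = T
y1 = y0 XOR in2 = T XOR T = F
y2 = in0 AND in2 = F AND T = F
y3 = y0 NAND y2 = T NAND F = T
y5 = y0 OR in3 = T OR F = T
y6 = y1 XOR in3 = F XOR F = F
y7 = y2 OR y0 OR y1 = F OR T OR F = T
y8 = NOT y6 = NOT F = T
y9 = NOT in1 = NOT F = T
y10 = y8 AND y3 AND y7 = T AND T AND T = T
y12 = in1 OR y5 = F OR T = T
y13 = y10 XOR y5 = T XOR T = F
y16 = y9 AND y7 = T AND T = T

y12 = T; y13 = F; y16 = T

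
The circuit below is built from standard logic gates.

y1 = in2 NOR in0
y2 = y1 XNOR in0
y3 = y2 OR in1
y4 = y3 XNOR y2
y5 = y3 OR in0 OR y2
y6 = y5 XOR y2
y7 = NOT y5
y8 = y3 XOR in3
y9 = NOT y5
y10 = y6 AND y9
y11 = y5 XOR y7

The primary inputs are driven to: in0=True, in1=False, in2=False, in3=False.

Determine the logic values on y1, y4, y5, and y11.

y1 = False, y4 = True, y5 = True, y11 = True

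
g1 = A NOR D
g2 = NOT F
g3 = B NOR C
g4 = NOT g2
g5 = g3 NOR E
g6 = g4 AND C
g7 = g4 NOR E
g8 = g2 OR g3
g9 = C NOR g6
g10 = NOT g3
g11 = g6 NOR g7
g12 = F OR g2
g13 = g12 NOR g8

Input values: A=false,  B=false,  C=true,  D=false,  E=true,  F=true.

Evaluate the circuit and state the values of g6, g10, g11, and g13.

g6 = true; g10 = true; g11 = false; g13 = false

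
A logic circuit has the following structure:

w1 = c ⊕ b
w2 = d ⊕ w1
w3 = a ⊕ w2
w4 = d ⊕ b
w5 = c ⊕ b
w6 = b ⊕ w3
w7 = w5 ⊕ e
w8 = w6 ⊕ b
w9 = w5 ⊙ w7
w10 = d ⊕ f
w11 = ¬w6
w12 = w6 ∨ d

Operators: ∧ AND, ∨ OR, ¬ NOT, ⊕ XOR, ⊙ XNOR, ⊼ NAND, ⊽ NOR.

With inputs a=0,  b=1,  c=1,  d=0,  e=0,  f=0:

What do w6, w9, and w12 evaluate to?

w1 = c XOR b = 1 XOR 1 = 0
w2 = d XOR w1 = 0 XOR 0 = 0
w3 = a XOR w2 = 0 XOR 0 = 0
w5 = c XOR b = 1 XOR 1 = 0
w6 = b XOR w3 = 1 XOR 0 = 1
w7 = w5 XOR e = 0 XOR 0 = 0
w9 = w5 XNOR w7 = 0 XNOR 0 = 1
w12 = w6 OR d = 1 OR 0 = 1

w6 = 1  w9 = 1  w12 = 1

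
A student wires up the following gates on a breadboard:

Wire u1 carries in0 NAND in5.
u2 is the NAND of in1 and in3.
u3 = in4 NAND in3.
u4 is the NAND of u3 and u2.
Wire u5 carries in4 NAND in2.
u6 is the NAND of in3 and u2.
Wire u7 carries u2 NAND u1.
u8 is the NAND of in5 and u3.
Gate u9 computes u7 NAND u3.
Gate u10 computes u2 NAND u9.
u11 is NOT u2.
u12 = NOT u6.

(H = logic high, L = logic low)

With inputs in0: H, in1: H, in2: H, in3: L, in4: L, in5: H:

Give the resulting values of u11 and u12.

u11 = L, u12 = L

u2 = in1 NAND in3 = H NAND L = H
u6 = in3 NAND u2 = L NAND H = H
u11 = NOT u2 = NOT H = L
u12 = NOT u6 = NOT H = L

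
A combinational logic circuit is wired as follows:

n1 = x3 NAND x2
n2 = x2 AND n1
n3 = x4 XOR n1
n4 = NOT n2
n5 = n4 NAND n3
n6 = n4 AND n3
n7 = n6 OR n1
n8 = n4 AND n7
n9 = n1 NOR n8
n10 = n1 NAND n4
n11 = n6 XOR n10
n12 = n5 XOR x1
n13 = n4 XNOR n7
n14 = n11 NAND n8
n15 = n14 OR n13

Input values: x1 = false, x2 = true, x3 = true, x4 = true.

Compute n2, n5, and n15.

n1 = x3 NAND x2 = true NAND true = false
n2 = x2 AND n1 = true AND false = false
n3 = x4 XOR n1 = true XOR false = true
n4 = NOT n2 = NOT false = true
n5 = n4 NAND n3 = true NAND true = false
n6 = n4 AND n3 = true AND true = true
n7 = n6 OR n1 = true OR false = true
n8 = n4 AND n7 = true AND true = true
n10 = n1 NAND n4 = false NAND true = true
n11 = n6 XOR n10 = true XOR true = false
n13 = n4 XNOR n7 = true XNOR true = true
n14 = n11 NAND n8 = false NAND true = true
n15 = n14 OR n13 = true OR true = true

n2 = false, n5 = false, n15 = true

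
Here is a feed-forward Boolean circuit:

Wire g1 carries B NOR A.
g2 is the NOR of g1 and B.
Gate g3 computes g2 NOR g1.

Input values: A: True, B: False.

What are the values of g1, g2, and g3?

g1 = False, g2 = True, g3 = False

g1 = B NOR A = False NOR True = False
g2 = g1 NOR B = False NOR False = True
g3 = g2 NOR g1 = True NOR False = False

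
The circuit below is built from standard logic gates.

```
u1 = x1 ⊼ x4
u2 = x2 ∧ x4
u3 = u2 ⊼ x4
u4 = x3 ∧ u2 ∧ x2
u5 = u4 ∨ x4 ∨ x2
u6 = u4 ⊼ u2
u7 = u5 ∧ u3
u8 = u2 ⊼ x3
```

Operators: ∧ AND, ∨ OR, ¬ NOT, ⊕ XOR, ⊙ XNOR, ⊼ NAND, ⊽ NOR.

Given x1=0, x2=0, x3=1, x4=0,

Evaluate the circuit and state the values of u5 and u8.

u5 = 0  u8 = 1

u2 = x2 AND x4 = 0 AND 0 = 0
u4 = x3 AND u2 AND x2 = 1 AND 0 AND 0 = 0
u5 = u4 OR x4 OR x2 = 0 OR 0 OR 0 = 0
u8 = u2 NAND x3 = 0 NAND 1 = 1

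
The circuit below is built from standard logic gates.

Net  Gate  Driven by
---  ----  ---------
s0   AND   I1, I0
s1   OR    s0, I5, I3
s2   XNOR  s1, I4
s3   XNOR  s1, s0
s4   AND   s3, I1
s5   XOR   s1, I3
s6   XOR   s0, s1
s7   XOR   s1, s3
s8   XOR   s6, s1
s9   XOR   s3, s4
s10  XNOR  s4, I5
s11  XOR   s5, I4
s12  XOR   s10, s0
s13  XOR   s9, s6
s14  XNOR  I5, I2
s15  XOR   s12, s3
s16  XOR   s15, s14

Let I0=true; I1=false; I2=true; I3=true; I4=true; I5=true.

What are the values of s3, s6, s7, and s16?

s3 = false  s6 = true  s7 = true  s16 = true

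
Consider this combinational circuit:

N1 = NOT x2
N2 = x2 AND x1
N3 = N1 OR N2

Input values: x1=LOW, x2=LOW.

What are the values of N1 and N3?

N1 = NOT x2 = NOT LOW = HIGH
N2 = x2 AND x1 = LOW AND LOW = LOW
N3 = N1 OR N2 = HIGH OR LOW = HIGH

N1 = HIGH, N3 = HIGH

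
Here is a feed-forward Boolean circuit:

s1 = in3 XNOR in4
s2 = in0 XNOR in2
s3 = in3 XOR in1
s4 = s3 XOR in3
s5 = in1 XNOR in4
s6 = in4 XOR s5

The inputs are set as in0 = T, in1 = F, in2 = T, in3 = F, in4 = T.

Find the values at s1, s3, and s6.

s1 = F, s3 = F, s6 = T

s1 = in3 XNOR in4 = F XNOR T = F
s3 = in3 XOR in1 = F XOR F = F
s5 = in1 XNOR in4 = F XNOR T = F
s6 = in4 XOR s5 = T XOR F = T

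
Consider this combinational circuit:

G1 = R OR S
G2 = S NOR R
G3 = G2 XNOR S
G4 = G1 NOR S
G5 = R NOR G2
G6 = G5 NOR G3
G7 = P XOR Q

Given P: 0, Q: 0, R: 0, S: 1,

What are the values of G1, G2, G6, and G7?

G1 = 1, G2 = 0, G6 = 0, G7 = 0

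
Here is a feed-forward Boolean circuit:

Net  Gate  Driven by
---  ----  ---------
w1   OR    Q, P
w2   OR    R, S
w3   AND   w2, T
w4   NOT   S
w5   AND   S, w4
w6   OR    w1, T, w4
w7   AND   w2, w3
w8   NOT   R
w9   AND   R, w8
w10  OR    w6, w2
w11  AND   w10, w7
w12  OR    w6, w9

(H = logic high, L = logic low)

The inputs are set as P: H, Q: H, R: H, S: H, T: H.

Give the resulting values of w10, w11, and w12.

w1 = Q OR P = H OR H = H
w2 = R OR S = H OR H = H
w3 = w2 AND T = H AND H = H
w4 = NOT S = NOT H = L
w6 = w1 OR T OR w4 = H OR H OR L = H
w7 = w2 AND w3 = H AND H = H
w8 = NOT R = NOT H = L
w9 = R AND w8 = H AND L = L
w10 = w6 OR w2 = H OR H = H
w11 = w10 AND w7 = H AND H = H
w12 = w6 OR w9 = H OR L = H

w10 = H, w11 = H, w12 = H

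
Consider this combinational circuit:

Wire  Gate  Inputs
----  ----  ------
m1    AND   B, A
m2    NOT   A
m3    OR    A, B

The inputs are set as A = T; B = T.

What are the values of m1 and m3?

m1 = T, m3 = T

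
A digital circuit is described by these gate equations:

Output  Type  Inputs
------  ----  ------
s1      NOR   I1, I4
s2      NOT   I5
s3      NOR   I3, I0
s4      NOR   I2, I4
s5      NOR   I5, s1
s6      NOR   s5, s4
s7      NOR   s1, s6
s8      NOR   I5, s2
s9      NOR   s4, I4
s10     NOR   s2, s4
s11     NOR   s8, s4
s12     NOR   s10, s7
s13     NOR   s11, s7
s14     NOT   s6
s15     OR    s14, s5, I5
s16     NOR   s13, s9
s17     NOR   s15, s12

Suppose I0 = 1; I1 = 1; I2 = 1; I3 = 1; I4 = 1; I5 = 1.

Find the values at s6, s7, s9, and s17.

s6 = 1, s7 = 0, s9 = 0, s17 = 0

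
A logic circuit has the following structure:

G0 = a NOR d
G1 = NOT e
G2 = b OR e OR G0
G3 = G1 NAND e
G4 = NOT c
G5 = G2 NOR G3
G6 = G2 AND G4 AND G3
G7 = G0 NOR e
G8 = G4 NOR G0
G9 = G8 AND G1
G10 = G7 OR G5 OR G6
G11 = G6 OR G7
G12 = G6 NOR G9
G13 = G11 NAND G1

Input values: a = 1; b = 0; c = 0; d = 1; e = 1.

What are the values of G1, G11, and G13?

G0 = a NOR d = 1 NOR 1 = 0
G1 = NOT e = NOT 1 = 0
G2 = b OR e OR G0 = 0 OR 1 OR 0 = 1
G3 = G1 NAND e = 0 NAND 1 = 1
G4 = NOT c = NOT 0 = 1
G6 = G2 AND G4 AND G3 = 1 AND 1 AND 1 = 1
G7 = G0 NOR e = 0 NOR 1 = 0
G11 = G6 OR G7 = 1 OR 0 = 1
G13 = G11 NAND G1 = 1 NAND 0 = 1

G1 = 0, G11 = 1, G13 = 1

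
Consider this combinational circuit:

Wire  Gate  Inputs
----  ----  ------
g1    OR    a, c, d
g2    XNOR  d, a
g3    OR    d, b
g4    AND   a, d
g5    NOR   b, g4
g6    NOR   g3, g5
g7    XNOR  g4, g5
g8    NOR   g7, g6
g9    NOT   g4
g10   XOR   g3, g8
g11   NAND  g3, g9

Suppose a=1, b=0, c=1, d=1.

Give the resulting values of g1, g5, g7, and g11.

g1 = 1, g5 = 0, g7 = 0, g11 = 1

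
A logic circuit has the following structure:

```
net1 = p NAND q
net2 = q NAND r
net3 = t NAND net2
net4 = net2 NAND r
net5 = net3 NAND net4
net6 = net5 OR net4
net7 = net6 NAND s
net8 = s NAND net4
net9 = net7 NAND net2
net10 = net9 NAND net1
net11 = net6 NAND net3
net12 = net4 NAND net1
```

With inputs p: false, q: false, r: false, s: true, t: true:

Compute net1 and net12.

net1 = true, net12 = false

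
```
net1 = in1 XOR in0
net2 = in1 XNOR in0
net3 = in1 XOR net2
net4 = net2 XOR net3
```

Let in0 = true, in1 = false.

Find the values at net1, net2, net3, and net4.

net1 = in1 XOR in0 = false XOR true = true
net2 = in1 XNOR in0 = false XNOR true = false
net3 = in1 XOR net2 = false XOR false = false
net4 = net2 XOR net3 = false XOR false = false

net1 = true  net2 = false  net3 = false  net4 = false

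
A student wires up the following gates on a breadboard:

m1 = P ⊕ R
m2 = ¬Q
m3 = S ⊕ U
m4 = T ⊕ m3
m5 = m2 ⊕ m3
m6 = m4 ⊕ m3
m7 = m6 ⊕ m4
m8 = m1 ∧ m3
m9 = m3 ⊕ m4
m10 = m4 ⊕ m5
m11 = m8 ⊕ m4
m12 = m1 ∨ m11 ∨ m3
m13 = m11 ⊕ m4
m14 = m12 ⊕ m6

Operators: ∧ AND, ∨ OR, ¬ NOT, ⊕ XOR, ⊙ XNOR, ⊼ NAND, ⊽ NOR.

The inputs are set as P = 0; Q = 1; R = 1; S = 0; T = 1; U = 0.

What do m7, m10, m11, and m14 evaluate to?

m7 = 0; m10 = 1; m11 = 1; m14 = 0

m1 = P XOR R = 0 XOR 1 = 1
m2 = NOT Q = NOT 1 = 0
m3 = S XOR U = 0 XOR 0 = 0
m4 = T XOR m3 = 1 XOR 0 = 1
m5 = m2 XOR m3 = 0 XOR 0 = 0
m6 = m4 XOR m3 = 1 XOR 0 = 1
m7 = m6 XOR m4 = 1 XOR 1 = 0
m8 = m1 AND m3 = 1 AND 0 = 0
m10 = m4 XOR m5 = 1 XOR 0 = 1
m11 = m8 XOR m4 = 0 XOR 1 = 1
m12 = m1 OR m11 OR m3 = 1 OR 1 OR 0 = 1
m14 = m12 XOR m6 = 1 XOR 1 = 0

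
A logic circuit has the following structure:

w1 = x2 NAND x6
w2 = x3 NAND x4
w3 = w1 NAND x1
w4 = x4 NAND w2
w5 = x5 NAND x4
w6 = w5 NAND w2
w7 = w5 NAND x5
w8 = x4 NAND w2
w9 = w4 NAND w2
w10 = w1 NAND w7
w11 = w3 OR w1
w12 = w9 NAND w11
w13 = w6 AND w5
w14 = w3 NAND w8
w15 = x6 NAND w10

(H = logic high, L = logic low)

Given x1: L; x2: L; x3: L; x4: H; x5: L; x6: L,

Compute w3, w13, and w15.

w3 = H; w13 = L; w15 = H

w1 = x2 NAND x6 = L NAND L = H
w2 = x3 NAND x4 = L NAND H = H
w3 = w1 NAND x1 = H NAND L = H
w5 = x5 NAND x4 = L NAND H = H
w6 = w5 NAND w2 = H NAND H = L
w7 = w5 NAND x5 = H NAND L = H
w10 = w1 NAND w7 = H NAND H = L
w13 = w6 AND w5 = L AND H = L
w15 = x6 NAND w10 = L NAND L = H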